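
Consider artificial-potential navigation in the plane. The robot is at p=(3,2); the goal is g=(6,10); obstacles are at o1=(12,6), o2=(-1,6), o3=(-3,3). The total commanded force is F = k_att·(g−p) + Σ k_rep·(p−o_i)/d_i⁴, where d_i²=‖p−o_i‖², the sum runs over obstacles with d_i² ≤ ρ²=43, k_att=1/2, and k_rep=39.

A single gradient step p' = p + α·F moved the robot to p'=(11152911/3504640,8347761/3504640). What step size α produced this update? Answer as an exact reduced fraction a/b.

F_att = 1/2·(g−p) = 1/2·(3,8) = (1.5000,4.0000)
o1: d²=97 > ρ²=43 → inactive
o2: d²=32 ≤ ρ²=43; F_rep = 39·(4,-4)/32² = (0.1523,-0.1523)
o3: d²=37 ≤ ρ²=43; F_rep = 39·(6,-1)/37² = (0.1709,-0.0285)
F = F_att + ΣF_rep = (1.8233,3.8192)
Δp = p'−p = (0.1823,0.3819); α = Δx/Fx = (638991/3504640) / (638991/350464) = 1/10
check: Δy/Fy = (1338481/3504640) / (1338481/350464) = 1/10 ✓

α = 1/10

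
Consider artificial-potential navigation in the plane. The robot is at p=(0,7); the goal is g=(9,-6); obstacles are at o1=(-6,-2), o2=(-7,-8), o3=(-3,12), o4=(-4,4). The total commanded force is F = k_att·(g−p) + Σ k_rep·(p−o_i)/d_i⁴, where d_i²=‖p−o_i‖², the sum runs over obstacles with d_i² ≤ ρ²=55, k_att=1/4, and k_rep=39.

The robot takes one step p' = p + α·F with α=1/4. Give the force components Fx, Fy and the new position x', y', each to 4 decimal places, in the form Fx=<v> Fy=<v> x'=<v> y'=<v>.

F_att = 1/4·(g−p) = 1/4·(9,-13) = (2.2500,-3.2500)
o1: d²=117 > ρ²=55 → inactive
o2: d²=274 > ρ²=55 → inactive
o3: d²=34 ≤ ρ²=55; F_rep = 39·(3,-5)/34² = (0.1012,-0.1687)
o4: d²=25 ≤ ρ²=55; F_rep = 39·(4,3)/25² = (0.2496,0.1872)
F = F_att + ΣF_rep = (2.6008,-3.2315)
p' = p + 1/4·F = (0.6502,6.1921)

Fx=2.6008 Fy=-3.2315 x'=0.6502 y'=6.1921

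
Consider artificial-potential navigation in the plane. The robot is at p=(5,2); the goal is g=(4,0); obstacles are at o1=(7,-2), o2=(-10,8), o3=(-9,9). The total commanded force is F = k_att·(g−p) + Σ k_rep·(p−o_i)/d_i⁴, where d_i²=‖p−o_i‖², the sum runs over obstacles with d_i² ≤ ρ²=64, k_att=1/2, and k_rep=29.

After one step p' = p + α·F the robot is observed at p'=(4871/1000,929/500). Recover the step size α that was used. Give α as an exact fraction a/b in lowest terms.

α = 1/5

F_att = 1/2·(g−p) = 1/2·(-1,-2) = (-0.5000,-1.0000)
o1: d²=20 ≤ ρ²=64; F_rep = 29·(-2,4)/20² = (-0.1450,0.2900)
o2: d²=261 > ρ²=64 → inactive
o3: d²=245 > ρ²=64 → inactive
F = F_att + ΣF_rep = (-0.6450,-0.7100)
Δp = p'−p = (-0.1290,-0.1420); α = Δx/Fx = (-129/1000) / (-129/200) = 1/5
check: Δy/Fy = (-71/500) / (-71/100) = 1/5 ✓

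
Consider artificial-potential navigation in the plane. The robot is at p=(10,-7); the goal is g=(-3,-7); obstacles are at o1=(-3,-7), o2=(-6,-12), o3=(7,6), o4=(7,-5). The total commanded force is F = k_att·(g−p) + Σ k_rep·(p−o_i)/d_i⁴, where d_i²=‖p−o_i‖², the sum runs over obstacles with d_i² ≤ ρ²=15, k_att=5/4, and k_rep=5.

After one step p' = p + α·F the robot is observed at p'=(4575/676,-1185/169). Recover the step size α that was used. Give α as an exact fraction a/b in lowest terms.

F_att = 5/4·(g−p) = 5/4·(-13,0) = (-16.2500,0.0000)
o1: d²=169 > ρ²=15 → inactive
o2: d²=281 > ρ²=15 → inactive
o3: d²=178 > ρ²=15 → inactive
o4: d²=13 ≤ ρ²=15; F_rep = 5·(3,-2)/13² = (0.0888,-0.0592)
F = F_att + ΣF_rep = (-16.1612,-0.0592)
Δp = p'−p = (-3.2322,-0.0118); α = Δx/Fx = (-2185/676) / (-10925/676) = 1/5
check: Δy/Fy = (-2/169) / (-10/169) = 1/5 ✓

α = 1/5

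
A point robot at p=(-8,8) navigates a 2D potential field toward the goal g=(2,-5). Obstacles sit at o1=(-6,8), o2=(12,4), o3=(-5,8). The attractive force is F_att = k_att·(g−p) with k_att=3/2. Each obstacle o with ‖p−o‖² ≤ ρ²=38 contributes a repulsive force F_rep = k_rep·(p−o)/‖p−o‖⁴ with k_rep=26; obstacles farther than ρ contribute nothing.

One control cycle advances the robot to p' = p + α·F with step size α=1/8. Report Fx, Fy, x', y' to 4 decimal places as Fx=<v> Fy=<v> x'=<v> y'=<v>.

F_att = 3/2·(g−p) = 3/2·(10,-13) = (15.0000,-19.5000)
o1: d²=4 ≤ ρ²=38; F_rep = 26·(-2,0)/4² = (-3.2500,0.0000)
o2: d²=416 > ρ²=38 → inactive
o3: d²=9 ≤ ρ²=38; F_rep = 26·(-3,0)/9² = (-0.9630,0.0000)
F = F_att + ΣF_rep = (10.7870,-19.5000)
p' = p + 1/8·F = (-6.6516,5.5625)

Fx=10.7870 Fy=-19.5000 x'=-6.6516 y'=5.5625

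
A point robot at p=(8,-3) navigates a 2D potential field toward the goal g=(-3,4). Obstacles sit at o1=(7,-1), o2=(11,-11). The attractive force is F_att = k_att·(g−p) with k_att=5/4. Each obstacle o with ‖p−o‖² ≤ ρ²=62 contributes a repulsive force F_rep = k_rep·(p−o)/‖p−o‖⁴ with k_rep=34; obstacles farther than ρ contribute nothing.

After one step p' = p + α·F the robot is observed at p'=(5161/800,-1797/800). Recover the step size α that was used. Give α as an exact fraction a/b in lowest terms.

α = 1/8

F_att = 5/4·(g−p) = 5/4·(-11,7) = (-13.7500,8.7500)
o1: d²=5 ≤ ρ²=62; F_rep = 34·(1,-2)/5² = (1.3600,-2.7200)
o2: d²=73 > ρ²=62 → inactive
F = F_att + ΣF_rep = (-12.3900,6.0300)
Δp = p'−p = (-1.5488,0.7538); α = Δx/Fx = (-1239/800) / (-1239/100) = 1/8
check: Δy/Fy = (603/800) / (603/100) = 1/8 ✓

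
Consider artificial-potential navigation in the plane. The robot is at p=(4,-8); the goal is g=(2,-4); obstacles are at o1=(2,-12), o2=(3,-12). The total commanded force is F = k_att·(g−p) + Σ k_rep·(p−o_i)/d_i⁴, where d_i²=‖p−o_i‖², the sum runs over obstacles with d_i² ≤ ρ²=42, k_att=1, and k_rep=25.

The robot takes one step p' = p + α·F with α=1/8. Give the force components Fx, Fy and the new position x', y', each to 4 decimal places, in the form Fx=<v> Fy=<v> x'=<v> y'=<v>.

Fx=-1.7885 Fy=4.5960 x'=3.7764 y'=-7.4255

F_att = 1·(g−p) = 1·(-2,4) = (-2.0000,4.0000)
o1: d²=20 ≤ ρ²=42; F_rep = 25·(2,4)/20² = (0.1250,0.2500)
o2: d²=17 ≤ ρ²=42; F_rep = 25·(1,4)/17² = (0.0865,0.3460)
F = F_att + ΣF_rep = (-1.7885,4.5960)
p' = p + 1/8·F = (3.7764,-7.4255)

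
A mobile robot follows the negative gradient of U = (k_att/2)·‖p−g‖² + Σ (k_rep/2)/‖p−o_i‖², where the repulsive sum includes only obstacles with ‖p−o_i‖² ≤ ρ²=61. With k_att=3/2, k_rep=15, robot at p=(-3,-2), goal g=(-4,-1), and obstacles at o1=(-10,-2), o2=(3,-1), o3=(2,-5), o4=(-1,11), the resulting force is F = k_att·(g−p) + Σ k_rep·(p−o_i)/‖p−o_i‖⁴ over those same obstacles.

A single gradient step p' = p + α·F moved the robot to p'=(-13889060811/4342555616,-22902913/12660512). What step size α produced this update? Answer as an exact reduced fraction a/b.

α = 1/8

F_att = 3/2·(g−p) = 3/2·(-1,1) = (-1.5000,1.5000)
o1: d²=49 ≤ ρ²=61; F_rep = 15·(7,0)/49² = (0.0437,0.0000)
o2: d²=37 ≤ ρ²=61; F_rep = 15·(-6,-1)/37² = (-0.0657,-0.0110)
o3: d²=34 ≤ ρ²=61; F_rep = 15·(-5,3)/34² = (-0.0649,0.0389)
o4: d²=173 > ρ²=61 → inactive
F = F_att + ΣF_rep = (-1.5869,1.5280)
Δp = p'−p = (-0.1984,0.1910); α = Δx/Fx = (-861393963/4342555616) / (-861393963/542819452) = 1/8
check: Δy/Fy = (2418111/12660512) / (2418111/1582564) = 1/8 ✓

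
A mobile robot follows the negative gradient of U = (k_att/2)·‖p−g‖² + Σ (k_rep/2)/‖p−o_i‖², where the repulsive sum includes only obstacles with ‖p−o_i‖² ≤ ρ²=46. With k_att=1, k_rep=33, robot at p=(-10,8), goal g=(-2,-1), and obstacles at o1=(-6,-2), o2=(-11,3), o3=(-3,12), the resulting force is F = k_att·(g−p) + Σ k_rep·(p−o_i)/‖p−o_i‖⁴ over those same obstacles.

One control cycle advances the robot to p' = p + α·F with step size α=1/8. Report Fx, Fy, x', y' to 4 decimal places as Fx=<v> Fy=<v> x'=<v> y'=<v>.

Fx=8.0488 Fy=-8.7559 x'=-8.9939 y'=6.9055

F_att = 1·(g−p) = 1·(8,-9) = (8.0000,-9.0000)
o1: d²=116 > ρ²=46 → inactive
o2: d²=26 ≤ ρ²=46; F_rep = 33·(1,5)/26² = (0.0488,0.2441)
o3: d²=65 > ρ²=46 → inactive
F = F_att + ΣF_rep = (8.0488,-8.7559)
p' = p + 1/8·F = (-8.9939,6.9055)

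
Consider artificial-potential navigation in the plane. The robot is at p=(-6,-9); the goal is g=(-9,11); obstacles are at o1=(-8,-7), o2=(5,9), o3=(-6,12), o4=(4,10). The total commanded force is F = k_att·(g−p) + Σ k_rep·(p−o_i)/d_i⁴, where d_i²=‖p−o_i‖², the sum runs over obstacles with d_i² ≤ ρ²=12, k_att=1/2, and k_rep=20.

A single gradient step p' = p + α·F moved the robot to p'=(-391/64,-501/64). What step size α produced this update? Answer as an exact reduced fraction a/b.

α = 1/8

F_att = 1/2·(g−p) = 1/2·(-3,20) = (-1.5000,10.0000)
o1: d²=8 ≤ ρ²=12; F_rep = 20·(2,-2)/8² = (0.6250,-0.6250)
o2: d²=445 > ρ²=12 → inactive
o3: d²=441 > ρ²=12 → inactive
o4: d²=461 > ρ²=12 → inactive
F = F_att + ΣF_rep = (-0.8750,9.3750)
Δp = p'−p = (-0.1094,1.1719); α = Δx/Fx = (-7/64) / (-7/8) = 1/8
check: Δy/Fy = (75/64) / (75/8) = 1/8 ✓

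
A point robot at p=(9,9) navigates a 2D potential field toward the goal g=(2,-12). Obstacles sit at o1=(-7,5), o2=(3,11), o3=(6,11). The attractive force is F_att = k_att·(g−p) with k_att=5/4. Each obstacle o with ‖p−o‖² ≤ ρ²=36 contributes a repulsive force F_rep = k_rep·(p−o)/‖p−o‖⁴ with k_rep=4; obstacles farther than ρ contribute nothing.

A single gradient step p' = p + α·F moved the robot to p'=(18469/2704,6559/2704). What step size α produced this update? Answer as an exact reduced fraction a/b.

F_att = 5/4·(g−p) = 5/4·(-7,-21) = (-8.7500,-26.2500)
o1: d²=272 > ρ²=36 → inactive
o2: d²=40 > ρ²=36 → inactive
o3: d²=13 ≤ ρ²=36; F_rep = 4·(3,-2)/13² = (0.0710,-0.0473)
F = F_att + ΣF_rep = (-8.6790,-26.2973)
Δp = p'−p = (-2.1697,-6.5743); α = Δx/Fx = (-5867/2704) / (-5867/676) = 1/4
check: Δy/Fy = (-17777/2704) / (-17777/676) = 1/4 ✓

α = 1/4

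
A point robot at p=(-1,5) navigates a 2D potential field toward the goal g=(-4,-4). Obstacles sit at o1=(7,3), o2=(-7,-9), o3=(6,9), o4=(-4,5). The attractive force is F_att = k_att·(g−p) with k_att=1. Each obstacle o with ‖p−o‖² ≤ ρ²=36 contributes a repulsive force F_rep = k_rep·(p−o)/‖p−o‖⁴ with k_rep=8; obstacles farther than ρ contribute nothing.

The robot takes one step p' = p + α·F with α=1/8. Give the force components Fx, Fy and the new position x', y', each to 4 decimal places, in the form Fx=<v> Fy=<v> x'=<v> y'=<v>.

F_att = 1·(g−p) = 1·(-3,-9) = (-3.0000,-9.0000)
o1: d²=68 > ρ²=36 → inactive
o2: d²=232 > ρ²=36 → inactive
o3: d²=65 > ρ²=36 → inactive
o4: d²=9 ≤ ρ²=36; F_rep = 8·(3,0)/9² = (0.2963,0.0000)
F = F_att + ΣF_rep = (-2.7037,-9.0000)
p' = p + 1/8·F = (-1.3380,3.8750)

Fx=-2.7037 Fy=-9.0000 x'=-1.3380 y'=3.8750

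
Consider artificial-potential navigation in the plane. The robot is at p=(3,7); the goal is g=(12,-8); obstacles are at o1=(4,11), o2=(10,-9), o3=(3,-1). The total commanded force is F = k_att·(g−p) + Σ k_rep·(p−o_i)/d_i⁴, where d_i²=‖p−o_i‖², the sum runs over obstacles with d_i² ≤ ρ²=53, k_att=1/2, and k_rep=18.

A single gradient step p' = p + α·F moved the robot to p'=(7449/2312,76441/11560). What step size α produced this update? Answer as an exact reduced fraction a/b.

F_att = 1/2·(g−p) = 1/2·(9,-15) = (4.5000,-7.5000)
o1: d²=17 ≤ ρ²=53; F_rep = 18·(-1,-4)/17² = (-0.0623,-0.2491)
o2: d²=305 > ρ²=53 → inactive
o3: d²=64 > ρ²=53 → inactive
F = F_att + ΣF_rep = (4.4377,-7.7491)
Δp = p'−p = (0.2219,-0.3875); α = Δx/Fx = (513/2312) / (2565/578) = 1/20
check: Δy/Fy = (-4479/11560) / (-4479/578) = 1/20 ✓

α = 1/20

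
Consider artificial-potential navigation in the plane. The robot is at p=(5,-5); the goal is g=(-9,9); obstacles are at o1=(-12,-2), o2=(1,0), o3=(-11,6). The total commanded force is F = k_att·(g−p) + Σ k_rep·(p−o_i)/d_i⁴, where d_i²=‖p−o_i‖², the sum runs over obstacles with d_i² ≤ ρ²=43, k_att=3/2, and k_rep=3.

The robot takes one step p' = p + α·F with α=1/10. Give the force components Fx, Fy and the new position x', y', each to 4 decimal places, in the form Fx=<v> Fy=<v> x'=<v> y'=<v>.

F_att = 3/2·(g−p) = 3/2·(-14,14) = (-21.0000,21.0000)
o1: d²=298 > ρ²=43 → inactive
o2: d²=41 ≤ ρ²=43; F_rep = 3·(4,-5)/41² = (0.0071,-0.0089)
o3: d²=377 > ρ²=43 → inactive
F = F_att + ΣF_rep = (-20.9929,20.9911)
p' = p + 1/10·F = (2.9007,-2.9009)

Fx=-20.9929 Fy=20.9911 x'=2.9007 y'=-2.9009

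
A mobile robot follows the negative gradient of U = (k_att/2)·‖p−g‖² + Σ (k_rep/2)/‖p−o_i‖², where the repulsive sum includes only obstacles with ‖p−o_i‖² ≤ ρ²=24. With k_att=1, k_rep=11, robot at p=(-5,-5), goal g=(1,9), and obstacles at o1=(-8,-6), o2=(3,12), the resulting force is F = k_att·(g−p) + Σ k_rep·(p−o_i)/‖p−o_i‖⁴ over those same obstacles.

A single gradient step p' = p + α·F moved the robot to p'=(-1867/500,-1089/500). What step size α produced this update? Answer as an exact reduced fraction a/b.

F_att = 1·(g−p) = 1·(6,14) = (6.0000,14.0000)
o1: d²=10 ≤ ρ²=24; F_rep = 11·(3,1)/10² = (0.3300,0.1100)
o2: d²=353 > ρ²=24 → inactive
F = F_att + ΣF_rep = (6.3300,14.1100)
Δp = p'−p = (1.2660,2.8220); α = Δx/Fx = (633/500) / (633/100) = 1/5
check: Δy/Fy = (1411/500) / (1411/100) = 1/5 ✓

α = 1/5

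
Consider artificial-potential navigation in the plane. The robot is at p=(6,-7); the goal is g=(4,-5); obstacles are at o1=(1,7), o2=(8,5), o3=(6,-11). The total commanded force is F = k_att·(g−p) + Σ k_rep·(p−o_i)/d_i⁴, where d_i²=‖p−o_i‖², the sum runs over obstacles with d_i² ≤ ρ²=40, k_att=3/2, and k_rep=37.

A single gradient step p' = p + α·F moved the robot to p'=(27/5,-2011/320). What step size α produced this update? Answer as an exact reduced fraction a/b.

α = 1/5

F_att = 3/2·(g−p) = 3/2·(-2,2) = (-3.0000,3.0000)
o1: d²=221 > ρ²=40 → inactive
o2: d²=148 > ρ²=40 → inactive
o3: d²=16 ≤ ρ²=40; F_rep = 37·(0,4)/16² = (0.0000,0.5781)
F = F_att + ΣF_rep = (-3.0000,3.5781)
Δp = p'−p = (-0.6000,0.7156); α = Δx/Fx = (-3/5) / (-3) = 1/5
check: Δy/Fy = (229/320) / (229/64) = 1/5 ✓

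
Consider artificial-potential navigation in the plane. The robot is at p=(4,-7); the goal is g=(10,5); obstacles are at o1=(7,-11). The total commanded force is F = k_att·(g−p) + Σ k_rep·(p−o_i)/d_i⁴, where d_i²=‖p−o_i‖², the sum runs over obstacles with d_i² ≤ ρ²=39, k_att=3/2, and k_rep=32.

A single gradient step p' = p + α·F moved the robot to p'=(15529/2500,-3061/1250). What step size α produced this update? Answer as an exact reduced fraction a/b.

α = 1/4

F_att = 3/2·(g−p) = 3/2·(6,12) = (9.0000,18.0000)
o1: d²=25 ≤ ρ²=39; F_rep = 32·(-3,4)/25² = (-0.1536,0.2048)
F = F_att + ΣF_rep = (8.8464,18.2048)
Δp = p'−p = (2.2116,4.5512); α = Δx/Fx = (5529/2500) / (5529/625) = 1/4
check: Δy/Fy = (5689/1250) / (11378/625) = 1/4 ✓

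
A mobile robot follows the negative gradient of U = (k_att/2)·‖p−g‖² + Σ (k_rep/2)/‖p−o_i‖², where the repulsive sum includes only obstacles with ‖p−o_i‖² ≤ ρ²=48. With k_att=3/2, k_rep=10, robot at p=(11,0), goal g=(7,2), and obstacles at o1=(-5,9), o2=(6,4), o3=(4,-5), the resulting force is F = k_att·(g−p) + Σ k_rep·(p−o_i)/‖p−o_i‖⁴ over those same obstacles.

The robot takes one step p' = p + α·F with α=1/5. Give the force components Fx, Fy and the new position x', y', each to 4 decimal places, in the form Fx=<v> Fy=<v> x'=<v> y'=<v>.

Fx=-5.9703 Fy=2.9762 x'=9.8059 y'=0.5952

F_att = 3/2·(g−p) = 3/2·(-4,2) = (-6.0000,3.0000)
o1: d²=337 > ρ²=48 → inactive
o2: d²=41 ≤ ρ²=48; F_rep = 10·(5,-4)/41² = (0.0297,-0.0238)
o3: d²=74 > ρ²=48 → inactive
F = F_att + ΣF_rep = (-5.9703,2.9762)
p' = p + 1/5·F = (9.8059,0.5952)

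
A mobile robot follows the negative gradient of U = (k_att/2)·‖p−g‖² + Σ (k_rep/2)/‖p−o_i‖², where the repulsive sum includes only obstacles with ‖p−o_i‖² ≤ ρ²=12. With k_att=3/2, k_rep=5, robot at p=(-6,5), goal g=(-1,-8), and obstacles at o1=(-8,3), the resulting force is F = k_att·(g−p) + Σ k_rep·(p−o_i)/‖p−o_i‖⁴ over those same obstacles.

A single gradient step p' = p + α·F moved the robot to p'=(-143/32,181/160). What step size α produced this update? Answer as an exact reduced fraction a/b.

F_att = 3/2·(g−p) = 3/2·(5,-13) = (7.5000,-19.5000)
o1: d²=8 ≤ ρ²=12; F_rep = 5·(2,2)/8² = (0.1562,0.1562)
F = F_att + ΣF_rep = (7.6562,-19.3438)
Δp = p'−p = (1.5312,-3.8687); α = Δx/Fx = (49/32) / (245/32) = 1/5
check: Δy/Fy = (-619/160) / (-619/32) = 1/5 ✓

α = 1/5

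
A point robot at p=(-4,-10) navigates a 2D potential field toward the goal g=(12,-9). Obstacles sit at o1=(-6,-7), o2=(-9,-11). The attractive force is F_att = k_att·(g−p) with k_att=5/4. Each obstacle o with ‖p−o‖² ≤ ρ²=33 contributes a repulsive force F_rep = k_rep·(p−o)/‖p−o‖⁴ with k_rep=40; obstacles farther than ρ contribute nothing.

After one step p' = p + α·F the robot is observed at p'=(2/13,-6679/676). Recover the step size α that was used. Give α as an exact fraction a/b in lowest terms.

F_att = 5/4·(g−p) = 5/4·(16,1) = (20.0000,1.2500)
o1: d²=13 ≤ ρ²=33; F_rep = 40·(2,-3)/13² = (0.4734,-0.7101)
o2: d²=26 ≤ ρ²=33; F_rep = 40·(5,1)/26² = (0.2959,0.0592)
F = F_att + ΣF_rep = (20.7692,0.5991)
Δp = p'−p = (4.1538,0.1198); α = Δx/Fx = (54/13) / (270/13) = 1/5
check: Δy/Fy = (81/676) / (405/676) = 1/5 ✓

α = 1/5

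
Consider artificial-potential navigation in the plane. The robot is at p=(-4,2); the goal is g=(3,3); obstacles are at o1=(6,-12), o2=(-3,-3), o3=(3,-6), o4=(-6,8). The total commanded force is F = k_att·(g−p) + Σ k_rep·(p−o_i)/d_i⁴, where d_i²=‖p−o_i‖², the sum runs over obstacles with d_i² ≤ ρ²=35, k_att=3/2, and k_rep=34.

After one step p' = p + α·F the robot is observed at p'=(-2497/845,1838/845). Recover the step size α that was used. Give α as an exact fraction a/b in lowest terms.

F_att = 3/2·(g−p) = 3/2·(7,1) = (10.5000,1.5000)
o1: d²=296 > ρ²=35 → inactive
o2: d²=26 ≤ ρ²=35; F_rep = 34·(-1,5)/26² = (-0.0503,0.2515)
o3: d²=113 > ρ²=35 → inactive
o4: d²=40 > ρ²=35 → inactive
F = F_att + ΣF_rep = (10.4497,1.7515)
Δp = p'−p = (1.0450,0.1751); α = Δx/Fx = (883/845) / (1766/169) = 1/10
check: Δy/Fy = (148/845) / (296/169) = 1/10 ✓

α = 1/10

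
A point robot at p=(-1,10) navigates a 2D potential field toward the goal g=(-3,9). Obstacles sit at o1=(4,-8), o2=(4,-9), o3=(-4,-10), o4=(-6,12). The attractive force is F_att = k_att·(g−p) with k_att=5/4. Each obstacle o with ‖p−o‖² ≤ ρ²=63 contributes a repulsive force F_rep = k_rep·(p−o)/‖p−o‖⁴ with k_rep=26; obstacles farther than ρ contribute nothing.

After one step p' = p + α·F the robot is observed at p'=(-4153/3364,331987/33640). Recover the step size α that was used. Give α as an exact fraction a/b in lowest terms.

α = 1/10

F_att = 5/4·(g−p) = 5/4·(-2,-1) = (-2.5000,-1.2500)
o1: d²=349 > ρ²=63 → inactive
o2: d²=386 > ρ²=63 → inactive
o3: d²=409 > ρ²=63 → inactive
o4: d²=29 ≤ ρ²=63; F_rep = 26·(5,-2)/29² = (0.1546,-0.0618)
F = F_att + ΣF_rep = (-2.3454,-1.3118)
Δp = p'−p = (-0.2345,-0.1312); α = Δx/Fx = (-789/3364) / (-3945/1682) = 1/10
check: Δy/Fy = (-4413/33640) / (-4413/3364) = 1/10 ✓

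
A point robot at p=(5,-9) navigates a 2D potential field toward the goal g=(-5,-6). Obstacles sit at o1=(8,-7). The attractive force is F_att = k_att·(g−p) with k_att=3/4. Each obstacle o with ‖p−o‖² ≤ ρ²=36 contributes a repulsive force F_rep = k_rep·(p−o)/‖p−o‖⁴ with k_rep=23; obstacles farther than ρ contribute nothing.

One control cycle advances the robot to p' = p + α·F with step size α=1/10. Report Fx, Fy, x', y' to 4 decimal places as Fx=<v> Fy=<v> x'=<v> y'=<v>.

F_att = 3/4·(g−p) = 3/4·(-10,3) = (-7.5000,2.2500)
o1: d²=13 ≤ ρ²=36; F_rep = 23·(-3,-2)/13² = (-0.4083,-0.2722)
F = F_att + ΣF_rep = (-7.9083,1.9778)
p' = p + 1/10·F = (4.2092,-8.8022)

Fx=-7.9083 Fy=1.9778 x'=4.2092 y'=-8.8022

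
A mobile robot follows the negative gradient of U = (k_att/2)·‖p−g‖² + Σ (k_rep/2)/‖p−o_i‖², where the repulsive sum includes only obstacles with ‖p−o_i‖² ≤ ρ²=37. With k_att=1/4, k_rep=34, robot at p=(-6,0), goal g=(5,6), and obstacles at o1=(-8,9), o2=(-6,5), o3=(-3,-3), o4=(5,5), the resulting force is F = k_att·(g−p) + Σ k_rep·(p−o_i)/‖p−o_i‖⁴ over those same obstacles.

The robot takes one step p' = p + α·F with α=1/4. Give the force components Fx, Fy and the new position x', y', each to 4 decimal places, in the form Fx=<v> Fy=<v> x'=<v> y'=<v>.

Fx=2.4352 Fy=1.5428 x'=-5.3912 y'=0.3857

F_att = 1/4·(g−p) = 1/4·(11,6) = (2.7500,1.5000)
o1: d²=85 > ρ²=37 → inactive
o2: d²=25 ≤ ρ²=37; F_rep = 34·(0,-5)/25² = (0.0000,-0.2720)
o3: d²=18 ≤ ρ²=37; F_rep = 34·(-3,3)/18² = (-0.3148,0.3148)
o4: d²=146 > ρ²=37 → inactive
F = F_att + ΣF_rep = (2.4352,1.5428)
p' = p + 1/4·F = (-5.3912,0.3857)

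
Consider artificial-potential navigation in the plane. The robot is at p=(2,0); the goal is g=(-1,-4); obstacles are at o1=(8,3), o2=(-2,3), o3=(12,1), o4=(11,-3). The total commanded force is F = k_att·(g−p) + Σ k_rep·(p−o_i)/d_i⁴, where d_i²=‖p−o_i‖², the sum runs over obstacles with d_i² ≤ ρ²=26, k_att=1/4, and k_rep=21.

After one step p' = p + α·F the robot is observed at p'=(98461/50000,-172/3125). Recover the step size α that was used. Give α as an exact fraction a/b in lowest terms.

α = 1/20

F_att = 1/4·(g−p) = 1/4·(-3,-4) = (-0.7500,-1.0000)
o1: d²=45 > ρ²=26 → inactive
o2: d²=25 ≤ ρ²=26; F_rep = 21·(4,-3)/25² = (0.1344,-0.1008)
o3: d²=101 > ρ²=26 → inactive
o4: d²=90 > ρ²=26 → inactive
F = F_att + ΣF_rep = (-0.6156,-1.1008)
Δp = p'−p = (-0.0308,-0.0550); α = Δx/Fx = (-1539/50000) / (-1539/2500) = 1/20
check: Δy/Fy = (-172/3125) / (-688/625) = 1/20 ✓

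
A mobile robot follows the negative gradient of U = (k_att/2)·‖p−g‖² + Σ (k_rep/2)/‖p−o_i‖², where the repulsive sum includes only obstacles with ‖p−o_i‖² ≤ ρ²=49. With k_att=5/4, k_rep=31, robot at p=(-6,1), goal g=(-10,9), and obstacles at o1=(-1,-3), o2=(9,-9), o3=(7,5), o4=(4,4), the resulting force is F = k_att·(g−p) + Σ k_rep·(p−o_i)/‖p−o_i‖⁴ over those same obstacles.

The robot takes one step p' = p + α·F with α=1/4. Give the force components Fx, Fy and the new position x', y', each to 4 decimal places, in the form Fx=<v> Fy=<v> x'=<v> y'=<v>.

F_att = 5/4·(g−p) = 5/4·(-4,8) = (-5.0000,10.0000)
o1: d²=41 ≤ ρ²=49; F_rep = 31·(-5,4)/41² = (-0.0922,0.0738)
o2: d²=325 > ρ²=49 → inactive
o3: d²=185 > ρ²=49 → inactive
o4: d²=109 > ρ²=49 → inactive
F = F_att + ΣF_rep = (-5.0922,10.0738)
p' = p + 1/4·F = (-7.2731,3.5184)

Fx=-5.0922 Fy=10.0738 x'=-7.2731 y'=3.5184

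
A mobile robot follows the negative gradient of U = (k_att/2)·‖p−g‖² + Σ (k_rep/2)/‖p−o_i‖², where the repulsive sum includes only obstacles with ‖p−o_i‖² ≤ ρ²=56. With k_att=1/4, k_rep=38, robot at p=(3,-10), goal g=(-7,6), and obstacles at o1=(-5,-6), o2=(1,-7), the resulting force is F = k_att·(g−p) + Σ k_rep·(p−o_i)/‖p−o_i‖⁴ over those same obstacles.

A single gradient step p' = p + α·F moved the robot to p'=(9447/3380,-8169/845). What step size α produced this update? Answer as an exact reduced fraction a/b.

α = 1/10

F_att = 1/4·(g−p) = 1/4·(-10,16) = (-2.5000,4.0000)
o1: d²=80 > ρ²=56 → inactive
o2: d²=13 ≤ ρ²=56; F_rep = 38·(2,-3)/13² = (0.4497,-0.6746)
F = F_att + ΣF_rep = (-2.0503,3.3254)
Δp = p'−p = (-0.2050,0.3325); α = Δx/Fx = (-693/3380) / (-693/338) = 1/10
check: Δy/Fy = (281/845) / (562/169) = 1/10 ✓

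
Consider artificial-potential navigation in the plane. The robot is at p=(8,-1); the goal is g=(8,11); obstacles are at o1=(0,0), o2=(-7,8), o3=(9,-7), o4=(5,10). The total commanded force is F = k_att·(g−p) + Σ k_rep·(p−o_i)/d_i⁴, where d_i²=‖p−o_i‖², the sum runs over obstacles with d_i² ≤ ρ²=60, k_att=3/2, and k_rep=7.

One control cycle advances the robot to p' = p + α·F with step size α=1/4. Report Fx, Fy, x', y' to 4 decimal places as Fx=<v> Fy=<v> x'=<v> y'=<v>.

Fx=-0.0051 Fy=18.0307 x'=7.9987 y'=3.5077

F_att = 3/2·(g−p) = 3/2·(0,12) = (0.0000,18.0000)
o1: d²=65 > ρ²=60 → inactive
o2: d²=306 > ρ²=60 → inactive
o3: d²=37 ≤ ρ²=60; F_rep = 7·(-1,6)/37² = (-0.0051,0.0307)
o4: d²=130 > ρ²=60 → inactive
F = F_att + ΣF_rep = (-0.0051,18.0307)
p' = p + 1/4·F = (7.9987,3.5077)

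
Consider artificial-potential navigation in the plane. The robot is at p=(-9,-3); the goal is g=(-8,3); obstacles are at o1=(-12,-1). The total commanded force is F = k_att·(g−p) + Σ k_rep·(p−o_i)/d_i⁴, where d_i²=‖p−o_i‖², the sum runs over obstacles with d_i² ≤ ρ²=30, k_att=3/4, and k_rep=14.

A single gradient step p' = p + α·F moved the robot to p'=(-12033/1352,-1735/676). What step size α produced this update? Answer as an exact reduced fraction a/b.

α = 1/10

F_att = 3/4·(g−p) = 3/4·(1,6) = (0.7500,4.5000)
o1: d²=13 ≤ ρ²=30; F_rep = 14·(3,-2)/13² = (0.2485,-0.1657)
F = F_att + ΣF_rep = (0.9985,4.3343)
Δp = p'−p = (0.0999,0.4334); α = Δx/Fx = (135/1352) / (675/676) = 1/10
check: Δy/Fy = (293/676) / (1465/338) = 1/10 ✓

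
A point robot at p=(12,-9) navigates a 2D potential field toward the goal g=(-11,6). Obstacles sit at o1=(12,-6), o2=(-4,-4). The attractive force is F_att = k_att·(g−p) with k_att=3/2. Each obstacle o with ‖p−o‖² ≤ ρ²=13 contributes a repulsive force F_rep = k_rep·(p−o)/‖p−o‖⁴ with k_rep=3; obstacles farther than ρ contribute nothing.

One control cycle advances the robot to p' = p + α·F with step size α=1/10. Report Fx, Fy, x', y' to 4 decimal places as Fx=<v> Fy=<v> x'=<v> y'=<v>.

Fx=-34.5000 Fy=22.3889 x'=8.5500 y'=-6.7611

F_att = 3/2·(g−p) = 3/2·(-23,15) = (-34.5000,22.5000)
o1: d²=9 ≤ ρ²=13; F_rep = 3·(0,-3)/9² = (0.0000,-0.1111)
o2: d²=281 > ρ²=13 → inactive
F = F_att + ΣF_rep = (-34.5000,22.3889)
p' = p + 1/10·F = (8.5500,-6.7611)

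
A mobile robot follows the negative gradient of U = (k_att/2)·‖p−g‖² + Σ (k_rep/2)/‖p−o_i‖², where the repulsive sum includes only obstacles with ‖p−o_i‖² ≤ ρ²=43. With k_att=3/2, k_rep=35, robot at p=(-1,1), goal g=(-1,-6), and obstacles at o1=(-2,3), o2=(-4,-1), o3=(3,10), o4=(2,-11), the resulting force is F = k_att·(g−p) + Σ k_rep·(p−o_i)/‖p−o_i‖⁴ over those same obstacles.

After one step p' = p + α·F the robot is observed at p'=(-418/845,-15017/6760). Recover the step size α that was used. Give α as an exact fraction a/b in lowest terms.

F_att = 3/2·(g−p) = 3/2·(0,-7) = (0.0000,-10.5000)
o1: d²=5 ≤ ρ²=43; F_rep = 35·(1,-2)/5² = (1.4000,-2.8000)
o2: d²=13 ≤ ρ²=43; F_rep = 35·(3,2)/13² = (0.6213,0.4142)
o3: d²=97 > ρ²=43 → inactive
o4: d²=153 > ρ²=43 → inactive
F = F_att + ΣF_rep = (2.0213,-12.8858)
Δp = p'−p = (0.5053,-3.2214); α = Δx/Fx = (427/845) / (1708/845) = 1/4
check: Δy/Fy = (-21777/6760) / (-21777/1690) = 1/4 ✓

α = 1/4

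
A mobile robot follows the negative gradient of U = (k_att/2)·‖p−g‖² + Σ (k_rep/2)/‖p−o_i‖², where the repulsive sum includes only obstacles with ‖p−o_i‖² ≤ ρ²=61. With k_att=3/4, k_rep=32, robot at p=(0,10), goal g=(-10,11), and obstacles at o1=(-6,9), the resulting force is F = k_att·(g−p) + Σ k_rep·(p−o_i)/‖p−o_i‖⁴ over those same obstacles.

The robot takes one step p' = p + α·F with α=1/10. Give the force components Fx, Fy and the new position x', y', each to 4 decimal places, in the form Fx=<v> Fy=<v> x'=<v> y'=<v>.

Fx=-7.3598 Fy=0.7734 x'=-0.7360 y'=10.0773

F_att = 3/4·(g−p) = 3/4·(-10,1) = (-7.5000,0.7500)
o1: d²=37 ≤ ρ²=61; F_rep = 32·(6,1)/37² = (0.1402,0.0234)
F = F_att + ΣF_rep = (-7.3598,0.7734)
p' = p + 1/10·F = (-0.7360,10.0773)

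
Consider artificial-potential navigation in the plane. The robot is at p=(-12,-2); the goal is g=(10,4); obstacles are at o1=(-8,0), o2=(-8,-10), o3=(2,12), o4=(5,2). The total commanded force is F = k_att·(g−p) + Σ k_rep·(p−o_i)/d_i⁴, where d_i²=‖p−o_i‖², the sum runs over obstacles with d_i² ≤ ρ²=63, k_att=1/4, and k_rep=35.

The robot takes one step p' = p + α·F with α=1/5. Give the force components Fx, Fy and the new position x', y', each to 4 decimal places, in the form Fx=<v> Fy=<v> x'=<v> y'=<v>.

Fx=5.1500 Fy=1.3250 x'=-10.9700 y'=-1.7350

F_att = 1/4·(g−p) = 1/4·(22,6) = (5.5000,1.5000)
o1: d²=20 ≤ ρ²=63; F_rep = 35·(-4,-2)/20² = (-0.3500,-0.1750)
o2: d²=80 > ρ²=63 → inactive
o3: d²=392 > ρ²=63 → inactive
o4: d²=305 > ρ²=63 → inactive
F = F_att + ΣF_rep = (5.1500,1.3250)
p' = p + 1/5·F = (-10.9700,-1.7350)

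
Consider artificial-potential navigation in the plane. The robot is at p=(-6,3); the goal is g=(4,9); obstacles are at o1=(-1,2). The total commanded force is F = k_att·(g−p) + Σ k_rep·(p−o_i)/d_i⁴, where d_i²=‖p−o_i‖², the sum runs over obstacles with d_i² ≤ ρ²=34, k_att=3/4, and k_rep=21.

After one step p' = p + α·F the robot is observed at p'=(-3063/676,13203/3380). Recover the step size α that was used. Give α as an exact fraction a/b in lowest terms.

α = 1/5

F_att = 3/4·(g−p) = 3/4·(10,6) = (7.5000,4.5000)
o1: d²=26 ≤ ρ²=34; F_rep = 21·(-5,1)/26² = (-0.1553,0.0311)
F = F_att + ΣF_rep = (7.3447,4.5311)
Δp = p'−p = (1.4689,0.9062); α = Δx/Fx = (993/676) / (4965/676) = 1/5
check: Δy/Fy = (3063/3380) / (3063/676) = 1/5 ✓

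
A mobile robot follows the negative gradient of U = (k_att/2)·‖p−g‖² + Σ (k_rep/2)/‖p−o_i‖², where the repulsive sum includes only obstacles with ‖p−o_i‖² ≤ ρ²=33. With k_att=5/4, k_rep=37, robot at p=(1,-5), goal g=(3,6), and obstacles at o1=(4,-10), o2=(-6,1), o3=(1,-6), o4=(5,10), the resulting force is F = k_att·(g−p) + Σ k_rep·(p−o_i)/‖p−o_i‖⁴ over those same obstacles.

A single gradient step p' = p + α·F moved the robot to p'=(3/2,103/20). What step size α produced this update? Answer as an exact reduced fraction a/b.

α = 1/5

F_att = 5/4·(g−p) = 5/4·(2,11) = (2.5000,13.7500)
o1: d²=34 > ρ²=33 → inactive
o2: d²=85 > ρ²=33 → inactive
o3: d²=1 ≤ ρ²=33; F_rep = 37·(0,1)/1² = (0.0000,37.0000)
o4: d²=241 > ρ²=33 → inactive
F = F_att + ΣF_rep = (2.5000,50.7500)
Δp = p'−p = (0.5000,10.1500); α = Δx/Fx = (1/2) / (5/2) = 1/5
check: Δy/Fy = (203/20) / (203/4) = 1/5 ✓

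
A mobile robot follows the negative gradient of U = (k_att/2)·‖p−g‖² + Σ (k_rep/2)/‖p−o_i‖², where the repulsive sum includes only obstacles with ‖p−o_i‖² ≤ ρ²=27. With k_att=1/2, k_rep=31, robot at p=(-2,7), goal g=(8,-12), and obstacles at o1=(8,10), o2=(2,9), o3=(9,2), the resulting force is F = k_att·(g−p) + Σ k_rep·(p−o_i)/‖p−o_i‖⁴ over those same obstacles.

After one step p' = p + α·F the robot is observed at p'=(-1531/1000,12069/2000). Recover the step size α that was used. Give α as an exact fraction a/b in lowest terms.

α = 1/10

F_att = 1/2·(g−p) = 1/2·(10,-19) = (5.0000,-9.5000)
o1: d²=109 > ρ²=27 → inactive
o2: d²=20 ≤ ρ²=27; F_rep = 31·(-4,-2)/20² = (-0.3100,-0.1550)
o3: d²=146 > ρ²=27 → inactive
F = F_att + ΣF_rep = (4.6900,-9.6550)
Δp = p'−p = (0.4690,-0.9655); α = Δx/Fx = (469/1000) / (469/100) = 1/10
check: Δy/Fy = (-1931/2000) / (-1931/200) = 1/10 ✓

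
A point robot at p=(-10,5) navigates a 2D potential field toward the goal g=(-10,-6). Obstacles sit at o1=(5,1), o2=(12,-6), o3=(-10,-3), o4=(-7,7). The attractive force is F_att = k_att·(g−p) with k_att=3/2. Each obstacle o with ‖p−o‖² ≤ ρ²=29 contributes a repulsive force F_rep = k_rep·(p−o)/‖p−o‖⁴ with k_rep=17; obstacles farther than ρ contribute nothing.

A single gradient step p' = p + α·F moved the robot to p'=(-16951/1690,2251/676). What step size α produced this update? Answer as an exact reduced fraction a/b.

α = 1/10

F_att = 3/2·(g−p) = 3/2·(0,-11) = (0.0000,-16.5000)
o1: d²=241 > ρ²=29 → inactive
o2: d²=605 > ρ²=29 → inactive
o3: d²=64 > ρ²=29 → inactive
o4: d²=13 ≤ ρ²=29; F_rep = 17·(-3,-2)/13² = (-0.3018,-0.2012)
F = F_att + ΣF_rep = (-0.3018,-16.7012)
Δp = p'−p = (-0.0302,-1.6701); α = Δx/Fx = (-51/1690) / (-51/169) = 1/10
check: Δy/Fy = (-1129/676) / (-5645/338) = 1/10 ✓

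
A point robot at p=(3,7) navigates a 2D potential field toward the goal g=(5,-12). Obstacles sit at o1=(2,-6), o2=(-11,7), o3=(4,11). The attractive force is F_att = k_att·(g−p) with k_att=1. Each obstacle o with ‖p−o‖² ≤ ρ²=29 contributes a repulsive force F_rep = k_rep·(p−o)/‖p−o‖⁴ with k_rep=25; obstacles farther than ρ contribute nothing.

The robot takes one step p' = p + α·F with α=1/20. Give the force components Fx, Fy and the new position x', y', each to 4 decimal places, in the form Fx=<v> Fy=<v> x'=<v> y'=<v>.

Fx=1.9135 Fy=-19.3460 x'=3.0957 y'=6.0327

F_att = 1·(g−p) = 1·(2,-19) = (2.0000,-19.0000)
o1: d²=170 > ρ²=29 → inactive
o2: d²=196 > ρ²=29 → inactive
o3: d²=17 ≤ ρ²=29; F_rep = 25·(-1,-4)/17² = (-0.0865,-0.3460)
F = F_att + ΣF_rep = (1.9135,-19.3460)
p' = p + 1/20·F = (3.0957,6.0327)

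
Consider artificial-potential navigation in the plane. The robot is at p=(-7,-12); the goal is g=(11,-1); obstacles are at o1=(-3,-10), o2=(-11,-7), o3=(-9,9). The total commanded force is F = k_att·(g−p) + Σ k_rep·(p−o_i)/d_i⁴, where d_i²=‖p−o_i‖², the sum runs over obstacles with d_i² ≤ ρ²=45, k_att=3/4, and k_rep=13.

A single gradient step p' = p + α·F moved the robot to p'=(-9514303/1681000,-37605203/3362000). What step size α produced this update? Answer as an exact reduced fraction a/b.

F_att = 3/4·(g−p) = 3/4·(18,11) = (13.5000,8.2500)
o1: d²=20 ≤ ρ²=45; F_rep = 13·(-4,-2)/20² = (-0.1300,-0.0650)
o2: d²=41 ≤ ρ²=45; F_rep = 13·(4,-5)/41² = (0.0309,-0.0387)
o3: d²=445 > ρ²=45 → inactive
F = F_att + ΣF_rep = (13.4009,8.1463)
Δp = p'−p = (1.3401,0.8146); α = Δx/Fx = (2252697/1681000) / (2252697/168100) = 1/10
check: Δy/Fy = (2738797/3362000) / (2738797/336200) = 1/10 ✓

α = 1/10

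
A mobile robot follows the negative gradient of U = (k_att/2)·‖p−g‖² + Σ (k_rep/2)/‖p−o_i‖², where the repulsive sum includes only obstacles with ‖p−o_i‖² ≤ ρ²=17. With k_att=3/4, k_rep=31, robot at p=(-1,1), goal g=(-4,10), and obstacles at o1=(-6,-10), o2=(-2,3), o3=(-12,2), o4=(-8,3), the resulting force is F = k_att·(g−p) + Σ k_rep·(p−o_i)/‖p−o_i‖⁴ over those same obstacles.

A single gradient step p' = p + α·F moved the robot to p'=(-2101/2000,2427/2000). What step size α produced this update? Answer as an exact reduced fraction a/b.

F_att = 3/4·(g−p) = 3/4·(-3,9) = (-2.2500,6.7500)
o1: d²=146 > ρ²=17 → inactive
o2: d²=5 ≤ ρ²=17; F_rep = 31·(1,-2)/5² = (1.2400,-2.4800)
o3: d²=122 > ρ²=17 → inactive
o4: d²=53 > ρ²=17 → inactive
F = F_att + ΣF_rep = (-1.0100,4.2700)
Δp = p'−p = (-0.0505,0.2135); α = Δx/Fx = (-101/2000) / (-101/100) = 1/20
check: Δy/Fy = (427/2000) / (427/100) = 1/20 ✓

α = 1/20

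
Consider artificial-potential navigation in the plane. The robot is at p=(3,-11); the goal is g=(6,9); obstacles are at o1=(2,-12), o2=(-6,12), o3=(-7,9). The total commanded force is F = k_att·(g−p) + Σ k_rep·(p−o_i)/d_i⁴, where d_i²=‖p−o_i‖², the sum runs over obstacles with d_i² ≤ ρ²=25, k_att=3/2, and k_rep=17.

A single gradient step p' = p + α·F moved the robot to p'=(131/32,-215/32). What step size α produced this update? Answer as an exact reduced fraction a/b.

F_att = 3/2·(g−p) = 3/2·(3,20) = (4.5000,30.0000)
o1: d²=2 ≤ ρ²=25; F_rep = 17·(1,1)/2² = (4.2500,4.2500)
o2: d²=610 > ρ²=25 → inactive
o3: d²=500 > ρ²=25 → inactive
F = F_att + ΣF_rep = (8.7500,34.2500)
Δp = p'−p = (1.0938,4.2812); α = Δx/Fx = (35/32) / (35/4) = 1/8
check: Δy/Fy = (137/32) / (137/4) = 1/8 ✓

α = 1/8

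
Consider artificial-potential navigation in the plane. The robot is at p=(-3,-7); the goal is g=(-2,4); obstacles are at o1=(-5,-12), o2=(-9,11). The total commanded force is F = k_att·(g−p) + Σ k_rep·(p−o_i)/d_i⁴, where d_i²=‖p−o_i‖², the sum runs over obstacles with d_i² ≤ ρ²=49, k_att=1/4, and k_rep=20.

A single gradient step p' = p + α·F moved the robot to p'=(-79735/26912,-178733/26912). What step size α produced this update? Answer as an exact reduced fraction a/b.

α = 1/8

F_att = 1/4·(g−p) = 1/4·(1,11) = (0.2500,2.7500)
o1: d²=29 ≤ ρ²=49; F_rep = 20·(2,5)/29² = (0.0476,0.1189)
o2: d²=360 > ρ²=49 → inactive
F = F_att + ΣF_rep = (0.2976,2.8689)
Δp = p'−p = (0.0372,0.3586); α = Δx/Fx = (1001/26912) / (1001/3364) = 1/8
check: Δy/Fy = (9651/26912) / (9651/3364) = 1/8 ✓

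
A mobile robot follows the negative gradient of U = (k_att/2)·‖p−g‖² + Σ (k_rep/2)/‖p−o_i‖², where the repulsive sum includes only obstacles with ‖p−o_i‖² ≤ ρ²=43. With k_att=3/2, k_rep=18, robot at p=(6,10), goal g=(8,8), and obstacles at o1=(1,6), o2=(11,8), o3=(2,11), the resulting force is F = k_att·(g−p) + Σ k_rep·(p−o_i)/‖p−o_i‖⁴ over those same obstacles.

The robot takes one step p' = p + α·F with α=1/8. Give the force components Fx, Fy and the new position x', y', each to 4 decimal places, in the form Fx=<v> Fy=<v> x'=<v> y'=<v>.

F_att = 3/2·(g−p) = 3/2·(2,-2) = (3.0000,-3.0000)
o1: d²=41 ≤ ρ²=43; F_rep = 18·(5,4)/41² = (0.0535,0.0428)
o2: d²=29 ≤ ρ²=43; F_rep = 18·(-5,2)/29² = (-0.1070,0.0428)
o3: d²=17 ≤ ρ²=43; F_rep = 18·(4,-1)/17² = (0.2491,-0.0623)
F = F_att + ΣF_rep = (3.1957,-2.9766)
p' = p + 1/8·F = (6.3995,9.6279)

Fx=3.1957 Fy=-2.9766 x'=6.3995 y'=9.6279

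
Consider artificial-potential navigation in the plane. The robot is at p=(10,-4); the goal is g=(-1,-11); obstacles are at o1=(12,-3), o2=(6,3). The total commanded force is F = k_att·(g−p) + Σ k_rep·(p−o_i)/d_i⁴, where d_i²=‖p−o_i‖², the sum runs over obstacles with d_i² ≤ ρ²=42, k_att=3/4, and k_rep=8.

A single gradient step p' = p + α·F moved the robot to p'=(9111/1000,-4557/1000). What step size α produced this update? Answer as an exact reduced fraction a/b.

α = 1/10

F_att = 3/4·(g−p) = 3/4·(-11,-7) = (-8.2500,-5.2500)
o1: d²=5 ≤ ρ²=42; F_rep = 8·(-2,-1)/5² = (-0.6400,-0.3200)
o2: d²=65 > ρ²=42 → inactive
F = F_att + ΣF_rep = (-8.8900,-5.5700)
Δp = p'−p = (-0.8890,-0.5570); α = Δx/Fx = (-889/1000) / (-889/100) = 1/10
check: Δy/Fy = (-557/1000) / (-557/100) = 1/10 ✓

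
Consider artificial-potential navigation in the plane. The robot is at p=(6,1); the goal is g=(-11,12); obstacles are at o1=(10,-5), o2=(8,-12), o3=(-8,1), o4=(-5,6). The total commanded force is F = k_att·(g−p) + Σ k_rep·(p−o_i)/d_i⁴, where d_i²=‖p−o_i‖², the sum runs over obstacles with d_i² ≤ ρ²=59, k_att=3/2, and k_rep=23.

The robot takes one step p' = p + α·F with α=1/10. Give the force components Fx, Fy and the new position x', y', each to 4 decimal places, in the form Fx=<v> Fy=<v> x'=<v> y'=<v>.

F_att = 3/2·(g−p) = 3/2·(-17,11) = (-25.5000,16.5000)
o1: d²=52 ≤ ρ²=59; F_rep = 23·(-4,6)/52² = (-0.0340,0.0510)
o2: d²=173 > ρ²=59 → inactive
o3: d²=196 > ρ²=59 → inactive
o4: d²=146 > ρ²=59 → inactive
F = F_att + ΣF_rep = (-25.5340,16.5510)
p' = p + 1/10·F = (3.4466,2.6551)

Fx=-25.5340 Fy=16.5510 x'=3.4466 y'=2.6551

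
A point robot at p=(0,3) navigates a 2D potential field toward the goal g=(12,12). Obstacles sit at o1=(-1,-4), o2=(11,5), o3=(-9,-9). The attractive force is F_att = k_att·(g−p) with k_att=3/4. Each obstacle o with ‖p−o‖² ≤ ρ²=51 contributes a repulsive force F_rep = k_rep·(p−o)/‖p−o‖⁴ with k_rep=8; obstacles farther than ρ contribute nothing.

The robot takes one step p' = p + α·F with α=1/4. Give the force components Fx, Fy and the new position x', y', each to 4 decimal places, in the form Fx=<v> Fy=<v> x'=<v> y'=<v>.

Fx=9.0032 Fy=6.7724 x'=2.2508 y'=4.6931

F_att = 3/4·(g−p) = 3/4·(12,9) = (9.0000,6.7500)
o1: d²=50 ≤ ρ²=51; F_rep = 8·(1,7)/50² = (0.0032,0.0224)
o2: d²=125 > ρ²=51 → inactive
o3: d²=225 > ρ²=51 → inactive
F = F_att + ΣF_rep = (9.0032,6.7724)
p' = p + 1/4·F = (2.2508,4.6931)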